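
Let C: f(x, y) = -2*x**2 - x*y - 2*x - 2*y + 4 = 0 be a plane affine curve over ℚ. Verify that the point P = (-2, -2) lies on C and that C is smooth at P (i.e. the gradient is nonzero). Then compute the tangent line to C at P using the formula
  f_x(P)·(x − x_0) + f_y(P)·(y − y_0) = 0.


Tangent line at P: 8*x + 16 = 0.

Step 1: f(-2, -2) = 0, so P lies on C.
Step 2: partial derivatives
  f_x(x, y) = -4*x - y - 2, f_y(x, y) = -x - 2.
  f_x(P) = 8, f_y(P) = 0 (gradient nonzero, so P is smooth).
Step 3: tangent line at P: 8·(x − -2) + 0·(y − -2) = 0.
Expanding: 8*x + 16 = 0.


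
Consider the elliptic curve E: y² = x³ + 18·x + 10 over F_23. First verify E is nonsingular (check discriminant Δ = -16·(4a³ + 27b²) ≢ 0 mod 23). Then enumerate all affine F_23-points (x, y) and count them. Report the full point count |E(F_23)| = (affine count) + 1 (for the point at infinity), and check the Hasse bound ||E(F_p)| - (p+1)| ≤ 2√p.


Affine points = {(1, 11), (1, 12), (2, 10), (2, 13), (4, 10), (4, 13), (5, 8), (5, 15), (6, 9), (6, 14), (9, 2), (9, 21), (13, 7), (13, 16), (14, 4), (14, 19), (16, 1), (16, 22), (17, 10), (17, 13), (18, 5), (18, 18), (19, 9), (19, 14), (21, 9), (21, 14)}; affine count = 26; |E(F_23)| = 27.

Discriminant check: Δ ∝ 4a³ + 27b² = 4·18³ + 27·10² = 4·5832 + 27·100 ≡ 15 (mod 23). Nonzero ⇒ E is nonsingular.
For each x ∈ F_23, compute rhs = x³ + 18·x + 10 mod 23, then count y ∈ F_23 with y² ≡ rhs.
  x = 0: rhs = 10, matching y values: none (0 points).
  x = 1: rhs = 6, matching y values: 11, 12 (2 points).
  x = 2: rhs = 8, matching y values: 10, 13 (2 points).
  x = 3: rhs = 22, matching y values: none (0 points).
  x = 4: rhs = 8, matching y values: 10, 13 (2 points).
  x = 5: rhs = 18, matching y values: 8, 15 (2 points).
  x = 6: rhs = 12, matching y values: 9, 14 (2 points).
  x = 7: rhs = 19, matching y values: none (0 points).
  x = 8: rhs = 22, matching y values: none (0 points).
  x = 9: rhs = 4, matching y values: 2, 21 (2 points).
  x = 10: rhs = 17, matching y values: none (0 points).
  x = 11: rhs = 21, matching y values: none (0 points).
  x = 12: rhs = 22, matching y values: none (0 points).
  x = 13: rhs = 3, matching y values: 7, 16 (2 points).
  x = 14: rhs = 16, matching y values: 4, 19 (2 points).
  x = 15: rhs = 21, matching y values: none (0 points).
  x = 16: rhs = 1, matching y values: 1, 22 (2 points).
  x = 17: rhs = 8, matching y values: 10, 13 (2 points).
  x = 18: rhs = 2, matching y values: 5, 18 (2 points).
  x = 19: rhs = 12, matching y values: 9, 14 (2 points).
  x = 20: rhs = 21, matching y values: none (0 points).
  x = 21: rhs = 12, matching y values: 9, 14 (2 points).
  x = 22: rhs = 14, matching y values: none (0 points).
Total affine count: 26.
Full point count |E(F_23)| = 26 + 1 = 27.
Hasse bound: |27 − (23+1)| = |3| = 3 ≤ 2√23 ≈ 9.5917 ✓.


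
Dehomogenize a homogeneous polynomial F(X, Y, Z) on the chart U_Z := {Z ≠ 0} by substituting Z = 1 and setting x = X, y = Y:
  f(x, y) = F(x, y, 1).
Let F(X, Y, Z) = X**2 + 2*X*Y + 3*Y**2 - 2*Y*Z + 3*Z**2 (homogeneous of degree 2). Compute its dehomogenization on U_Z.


f(x, y) = x**2 + 2*x*y + 3*y**2 - 2*y + 3

On U_Z we set Z = 1. Each monomial c·X^i·Y^j·Z^k in F becomes c·x^i·y^j·1^k = c·x^i·y^j.
Substituting Z = 1: F(X, Y, 1) = x**2 + 2*x*y + 3*y**2 - 2*y + 3.
Note: deg(f) ≤ deg(F) = 2; strict inequality happens when F is divisible by Z (lost terms).


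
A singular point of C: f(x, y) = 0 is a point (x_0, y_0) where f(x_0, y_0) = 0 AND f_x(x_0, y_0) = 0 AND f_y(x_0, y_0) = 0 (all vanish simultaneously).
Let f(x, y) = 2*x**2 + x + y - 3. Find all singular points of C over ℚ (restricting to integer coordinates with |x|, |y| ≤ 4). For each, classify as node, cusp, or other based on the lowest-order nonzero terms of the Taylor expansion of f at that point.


No singular points in the scanned grid; C is smooth there.

Compute partial derivatives:
  f_x = 4*x + 1.
  f_y = 1.
f_y = 1 is a nonzero constant, so f_y never vanishes: no point (x, y) can satisfy f = f_x = f_y = 0. In particular no (x, y) ∈ {−4, ..., 4}² is singular; the curve is smooth.


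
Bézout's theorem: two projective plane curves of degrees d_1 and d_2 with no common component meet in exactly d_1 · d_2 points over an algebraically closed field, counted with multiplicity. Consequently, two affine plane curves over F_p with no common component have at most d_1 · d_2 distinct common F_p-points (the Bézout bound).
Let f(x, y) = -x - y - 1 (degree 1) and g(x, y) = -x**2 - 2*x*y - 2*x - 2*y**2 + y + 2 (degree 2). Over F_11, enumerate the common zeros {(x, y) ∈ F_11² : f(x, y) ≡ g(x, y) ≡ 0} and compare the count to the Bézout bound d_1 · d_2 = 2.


Common zeros: ∅; count = 0; Bézout bound = 2.

deg(f) = 1, deg(g) = 2, so Bézout bound = 2.
Scan x ∈ F_11. For each x, list the y ∈ F_11 with f(x, y) ≡ 0 and those with g(x, y) ≡ 0 (mod 11); the common zeros in that column are the intersection.
  x = 0: f ≡ 0 at y ∈ {10}; g ≡ 0 at y ∈ ∅; common: ∅.
  x = 1: f ≡ 0 at y ∈ {9}; g ≡ 0 at y ∈ {2, 3}; common: ∅.
  x = 2: f ≡ 0 at y ∈ {8}; g ≡ 0 at y ∈ {1, 3}; common: ∅.
  x = 3: f ≡ 0 at y ∈ {7}; g ≡ 0 at y ∈ {5, 9}; common: ∅.
  x = 4: f ≡ 0 at y ∈ {6}; g ≡ 0 at y ∈ {0, 2}; common: ∅.
  x = 5: f ≡ 0 at y ∈ {5}; g ≡ 0 at y ∈ {0, 1}; common: ∅.
  x = 6: f ≡ 0 at y ∈ {4}; g ≡ 0 at y ∈ ∅; common: ∅.
  x = 7: f ≡ 0 at y ∈ {3}; g ≡ 0 at y ∈ {5}; common: ∅.
  x = 8: f ≡ 0 at y ∈ {2}; g ≡ 0 at y ∈ ∅; common: ∅.
  x = 9: f ≡ 0 at y ∈ {1}; g ≡ 0 at y ∈ ∅; common: ∅.
  x = 10: f ≡ 0 at y ∈ {0}; g ≡ 0 at y ∈ {9}; common: ∅.
Collecting: common zeros = ∅, so the count is 0.
Comparison with the Bézout bound: 0 ≤ 2 = deg(f)·deg(g), as expected for curves with no common component (the affine F_11-count falls short of the bound because intersections may lie at infinity, over extension fields, or carry multiplicity).


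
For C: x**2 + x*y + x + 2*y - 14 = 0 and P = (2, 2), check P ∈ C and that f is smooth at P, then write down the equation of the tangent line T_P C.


Tangent line at P: 7*x + 4*y - 22 = 0.

Step 1: f(2, 2) = 0, so P lies on C.
Step 2: partial derivatives
  f_x(x, y) = 2*x + y + 1, f_y(x, y) = x + 2.
  f_x(P) = 7, f_y(P) = 4 (gradient nonzero, so P is smooth).
Step 3: tangent line at P: 7·(x − 2) + 4·(y − 2) = 0.
Expanding: 7*x + 4*y - 22 = 0.


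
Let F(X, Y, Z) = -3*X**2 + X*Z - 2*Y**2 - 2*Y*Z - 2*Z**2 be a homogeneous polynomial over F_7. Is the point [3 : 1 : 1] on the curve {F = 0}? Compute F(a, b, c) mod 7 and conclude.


F(3,1,1) ≡ 5 (mod 7); P is NOT on the curve.

Evaluate F(3, 1, 1) term-by-term (mod 7).
  -3*X**2 ↦ -3·9·1·1 = -27
  X*Z ↦ 1·3·1·1 = 3
  -2*Y**2 ↦ -2·1·1·1 = -2
  -2*Y*Z ↦ -2·1·1·1 = -2
  -2*Z**2 ↦ -2·1·1·1 = -2
Sum: F(3, 1, 1) = (-27) + (3) + (-2) + (-2) + (-2) = -30.
Reducing mod 7: -30 ≡ 5 (mod 7).
Since F(a, b, c) ≡ 5 ≠ 0 (mod 7), P does NOT lie on the curve.


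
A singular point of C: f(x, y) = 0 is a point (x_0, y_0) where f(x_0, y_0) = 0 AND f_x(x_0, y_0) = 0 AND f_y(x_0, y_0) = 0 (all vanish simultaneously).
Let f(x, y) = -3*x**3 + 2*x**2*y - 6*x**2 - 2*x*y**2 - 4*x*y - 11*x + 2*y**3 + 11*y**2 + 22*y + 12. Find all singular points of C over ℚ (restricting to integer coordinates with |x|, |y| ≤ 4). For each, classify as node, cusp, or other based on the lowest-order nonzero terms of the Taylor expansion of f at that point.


Singular points: {(-1, -2)}; classification: node.

Compute partial derivatives:
  f_x = -9*x**2 + 4*x*y - 12*x - 2*y**2 - 4*y - 11.
  f_y = 2*x**2 - 4*x*y - 4*x + 6*y**2 + 22*y + 22.
Scan x_0 ∈ {−4, ..., 4}. For each x_0, f_y(x_0, y) is a polynomial in y; find its integer roots y ∈ {−4, ..., 4}, then test f_x and f at those candidates.
  x = -4: f_y(-4, y) = 6*y**2 + 38*y + 70; no integer root y with |y| ≤ 4.
  x = -3: f_y(-3, y) = 6*y**2 + 34*y + 52; no integer root y with |y| ≤ 4.
  x = -2: f_y(-2, y) = 6*y**2 + 30*y + 38; no integer root y with |y| ≤ 4.
  x = -1: f_y(-1, y) = 6*y**2 + 26*y + 28; vanishes at y ∈ {-2}. (-1, -2): f_x = 0, f = 0 — SINGULAR.
  x = 0: f_y(0, y) = 6*y**2 + 22*y + 22; no integer root y with |y| ≤ 4.
  x = 1: f_y(1, y) = 6*y**2 + 18*y + 20; no integer root y with |y| ≤ 4.
  x = 2: f_y(2, y) = 6*y**2 + 14*y + 22; no integer root y with |y| ≤ 4.
  x = 3: f_y(3, y) = 6*y**2 + 10*y + 28; no integer root y with |y| ≤ 4.
  x = 4: f_y(4, y) = 6*y**2 + 6*y + 38; no integer root y with |y| ≤ 4.
Only singular point on the grid: (-1, -2).
Classify: substitute x = -1 + u, y = -2 + v and expand: f = -3*u**3 + 2*u**2*v - u**2 - 2*u*v**2 + 2*v**3 + v**2.
No constant or linear terms (consistent with a singular point). Quadratic part: -u**2 + v**2. Cubic part: -3*u**3 + 2*u**2*v - 2*u*v**2 + 2*v**3.
The quadratic part v**2 - u**2 = (v − u)(v + u) splits into two distinct linear factors, so there are two distinct tangent lines y − -2 = ±(x − -1) — this is a node (ordinary double point).
Classification: node.


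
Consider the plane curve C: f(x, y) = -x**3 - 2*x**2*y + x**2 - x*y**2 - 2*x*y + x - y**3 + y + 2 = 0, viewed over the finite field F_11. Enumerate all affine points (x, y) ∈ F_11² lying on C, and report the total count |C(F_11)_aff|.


Affine F_11-points: {(0, 3), (2, 0), (2, 9), (4, 5), (4, 8), (5, 4), (5, 5), (5, 8), (6, 9), (7, 6), (8, 9), (9, 8)}; count = 12.

For each of the 121 pairs (x, y) ∈ F_11², evaluate f(x, y) mod 11. Record the zeros.
  x = 0: [0↦2, 1↦2, 2↦7, 3↦0, 4↦8, 5↦3, 6↦1, 7↦7, 8↦4, 9↦8, 10↦2]  zeros at y ∈ {3}
  x = 1: [0↦3, 1↦9, 2↦7, 3↦2, 4↦10, 5↦3, 6↦8, 7↦8, 8↦8, 9↦2, 10↦6]  zeros at y ∈ ∅
  x = 2: [0↦0, 1↦8, 2↦6, 3↦10, 4↦3, 5↦1, 6↦9, 7↦10, 8↦9, 9↦0, 10↦10]  zeros at y ∈ {0, 9}
  x = 3: [0↦9, 1↦4, 2↦9, 3↦7, 4↦3, 5↦2, 6↦9, 7↦7, 8↦1, 9↦7, 10↦8]  zeros at y ∈ ∅
  x = 4: [0↦2, 1↦2, 2↦10, 3↦9, 4↦4, 5↦0, 6↦2, 7↦4, 8↦0, 9↦6, 10↦5]  zeros at y ∈ {5, 8}
  x = 5: [0↦6, 1↦7, 2↦3, 3↦10, 4↦0, 5↦0, 6↦4, 7↦6, 8↦0, 9↦2, 10↦6]  zeros at y ∈ {4, 5, 8}
  x = 6: [0↦4, 1↦2, 2↦4, 3↦4, 4↦7, 5↦7, 6↦9, 7↦7, 8↦6, 9↦0, 10↦5]  zeros at y ∈ {9}
  x = 7: [0↦1, 1↦3, 2↦7, 3↦7, 4↦8, 5↦4, 6↦0, 7↦1, 8↦1, 9↦5, 10↦7]  zeros at y ∈ {6}
  x = 8: [0↦2, 1↦4, 2↦6, 3↦2, 4↦8, 5↦7, 6↦4, 7↦4, 8↦1, 9↦0, 10↦6]  zeros at y ∈ {9}
  x = 9: [0↦1, 1↦10, 2↦6, 3↦5, 4↦1, 5↦10, 6↦4, 7↦10, 8↦0, 9↦1, 10↦7]  zeros at y ∈ {8}
  x = 10: [0↦3, 1↦4, 2↦1, 3↦10, 4↦3, 5↦7, 6↦5, 7↦2, 8↦3, 9↦2, 10↦4]  zeros at y ∈ ∅
Collecting zeros: affine points = {(0, 3), (2, 0), (2, 9), (4, 5), (4, 8), (5, 4), (5, 5), (5, 8), (6, 9), (7, 6), (8, 9), (9, 8)}.
Total count |C(F_11)_aff| = 12.


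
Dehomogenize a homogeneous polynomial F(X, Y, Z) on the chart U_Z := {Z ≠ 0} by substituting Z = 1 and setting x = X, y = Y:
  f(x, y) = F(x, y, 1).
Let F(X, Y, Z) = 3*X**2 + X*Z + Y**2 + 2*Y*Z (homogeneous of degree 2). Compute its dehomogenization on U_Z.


f(x, y) = 3*x**2 + x + y**2 + 2*y

On U_Z we set Z = 1. Each monomial c·X^i·Y^j·Z^k in F becomes c·x^i·y^j·1^k = c·x^i·y^j.
Substituting Z = 1: F(X, Y, 1) = 3*x**2 + x + y**2 + 2*y.
Note: deg(f) ≤ deg(F) = 2; strict inequality happens when F is divisible by Z (lost terms).


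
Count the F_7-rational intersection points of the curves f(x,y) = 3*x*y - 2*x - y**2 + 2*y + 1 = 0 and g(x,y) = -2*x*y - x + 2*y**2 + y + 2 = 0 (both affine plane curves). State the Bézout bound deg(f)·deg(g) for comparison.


Common zeros: ∅; count = 0; Bézout bound = 4.

deg(f) = 2, deg(g) = 2, so Bézout bound = 4.
Scan x ∈ F_7. For each x, list the y ∈ F_7 with f(x, y) ≡ 0 and those with g(x, y) ≡ 0 (mod 7); the common zeros in that column are the intersection.
  x = 0: f ≡ 0 at y ∈ {4, 5}; g ≡ 0 at y ∈ ∅; common: ∅.
  x = 1: f ≡ 0 at y ∈ {6}; g ≡ 0 at y ∈ {2}; common: ∅.
  x = 2: f ≡ 0 at y ∈ ∅; g ≡ 0 at y ∈ {0, 5}; common: ∅.
  x = 3: f ≡ 0 at y ∈ ∅; g ≡ 0 at y ∈ ∅; common: ∅.
  x = 4: f ≡ 0 at y ∈ {0}; g ≡ 0 at y ∈ {1, 6}; common: ∅.
  x = 5: f ≡ 0 at y ∈ {1, 2}; g ≡ 0 at y ∈ {4}; common: ∅.
  x = 6: f ≡ 0 at y ∈ ∅; g ≡ 0 at y ∈ ∅; common: ∅.
Collecting: common zeros = ∅, so the count is 0.
Comparison with the Bézout bound: 0 ≤ 4 = deg(f)·deg(g), as expected for curves with no common component (the affine F_7-count falls short of the bound because intersections may lie at infinity, over extension fields, or carry multiplicity).


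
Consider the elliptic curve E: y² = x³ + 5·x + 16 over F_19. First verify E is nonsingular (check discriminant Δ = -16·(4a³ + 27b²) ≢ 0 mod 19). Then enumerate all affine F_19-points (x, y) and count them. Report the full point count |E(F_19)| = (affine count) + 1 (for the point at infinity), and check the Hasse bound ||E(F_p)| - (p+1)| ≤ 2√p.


Affine points = {(0, 4), (0, 15), (3, 1), (3, 18), (4, 9), (4, 10), (8, 6), (8, 13), (9, 7), (9, 12), (13, 6), (13, 13), (17, 6), (17, 13)}; affine count = 14; |E(F_19)| = 15.

Discriminant check: Δ ∝ 4a³ + 27b² = 4·5³ + 27·16² = 4·125 + 27·256 ≡ 2 (mod 19). Nonzero ⇒ E is nonsingular.
For each x ∈ F_19, compute rhs = x³ + 5·x + 16 mod 19, then count y ∈ F_19 with y² ≡ rhs.
  x = 0: rhs = 16, matching y values: 4, 15 (2 points).
  x = 1: rhs = 3, matching y values: none (0 points).
  x = 2: rhs = 15, matching y values: none (0 points).
  x = 3: rhs = 1, matching y values: 1, 18 (2 points).
  x = 4: rhs = 5, matching y values: 9, 10 (2 points).
  x = 5: rhs = 14, matching y values: none (0 points).
  x = 6: rhs = 15, matching y values: none (0 points).
  x = 7: rhs = 14, matching y values: none (0 points).
  x = 8: rhs = 17, matching y values: 6, 13 (2 points).
  x = 9: rhs = 11, matching y values: 7, 12 (2 points).
  x = 10: rhs = 2, matching y values: none (0 points).
  x = 11: rhs = 15, matching y values: none (0 points).
  x = 12: rhs = 18, matching y values: none (0 points).
  x = 13: rhs = 17, matching y values: 6, 13 (2 points).
  x = 14: rhs = 18, matching y values: none (0 points).
  x = 15: rhs = 8, matching y values: none (0 points).
  x = 16: rhs = 12, matching y values: none (0 points).
  x = 17: rhs = 17, matching y values: 6, 13 (2 points).
  x = 18: rhs = 10, matching y values: none (0 points).
Total affine count: 14.
Full point count |E(F_19)| = 14 + 1 = 15.
Hasse bound: |15 − (19+1)| = |-5| = 5 ≤ 2√19 ≈ 8.7178 ✓.


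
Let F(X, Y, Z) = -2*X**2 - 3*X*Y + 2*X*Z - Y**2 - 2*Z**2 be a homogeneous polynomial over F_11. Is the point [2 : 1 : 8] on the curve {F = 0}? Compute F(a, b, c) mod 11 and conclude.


F(2,1,8) ≡ 10 (mod 11); P is NOT on the curve.

Evaluate F(2, 1, 8) term-by-term (mod 11).
  -2*X**2 ↦ -2·4·1·1 = -8
  -3*X*Y ↦ -3·2·1·1 = -6
  2*X*Z ↦ 2·2·1·8 = 32
  -Y**2 ↦ -1·1·1·1 = -1
  -2*Z**2 ↦ -2·1·1·64 = -128
Sum: F(2, 1, 8) = (-8) + (-6) + (32) + (-1) + (-128) = -111.
Reducing mod 11: -111 ≡ 10 (mod 11).
Since F(a, b, c) ≡ 10 ≠ 0 (mod 11), P does NOT lie on the curve.


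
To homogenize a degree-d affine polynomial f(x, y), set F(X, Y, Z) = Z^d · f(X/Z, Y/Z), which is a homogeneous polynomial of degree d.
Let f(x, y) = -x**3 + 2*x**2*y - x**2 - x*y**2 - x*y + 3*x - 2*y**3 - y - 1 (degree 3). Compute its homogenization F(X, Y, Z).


F(X, Y, Z) = -X**3 + 2*X**2*Y - X**2*Z - X*Y**2 - X*Y*Z + 3*X*Z**2 - 2*Y**3 - Y*Z**2 - Z**3

deg(f) = 3.
Substitute x = X/Z, y = Y/Z into f, then multiply by Z^3.
  monomial -1·x^3·y^0 ↦ -1·X^3·Y^0·Z^0.
  monomial 2·x^2·y^1 ↦ 2·X^2·Y^1·Z^0.
  monomial -1·x^2·y^0 ↦ -1·X^2·Y^0·Z^1.
  monomial -1·x^1·y^2 ↦ -1·X^1·Y^2·Z^0.
  monomial -1·x^1·y^1 ↦ -1·X^1·Y^1·Z^1.
  monomial 3·x^1·y^0 ↦ 3·X^1·Y^0·Z^2.
  monomial -2·x^0·y^3 ↦ -2·X^0·Y^3·Z^0.
  monomial -1·x^0·y^1 ↦ -1·X^0·Y^1·Z^2.
  monomial -1·x^0·y^0 ↦ -1·X^0·Y^0·Z^3.
Collecting: F(X, Y, Z) = -X**3 + 2*X**2*Y - X**2*Z - X*Y**2 - X*Y*Z + 3*X*Z**2 - 2*Y**3 - Y*Z**2 - Z**3.


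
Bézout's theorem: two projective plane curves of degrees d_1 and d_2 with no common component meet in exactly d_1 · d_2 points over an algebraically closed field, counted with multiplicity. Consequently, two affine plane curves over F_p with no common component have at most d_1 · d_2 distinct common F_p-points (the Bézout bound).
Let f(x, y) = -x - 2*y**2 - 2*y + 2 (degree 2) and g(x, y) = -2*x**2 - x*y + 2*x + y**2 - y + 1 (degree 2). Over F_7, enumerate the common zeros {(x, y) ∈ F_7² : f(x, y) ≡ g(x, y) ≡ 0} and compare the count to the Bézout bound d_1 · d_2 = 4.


Common zeros: ∅; count = 0; Bézout bound = 4.

deg(f) = 2, deg(g) = 2, so Bézout bound = 4.
Scan x ∈ F_7. For each x, list the y ∈ F_7 with f(x, y) ≡ 0 and those with g(x, y) ≡ 0 (mod 7); the common zeros in that column are the intersection.
  x = 0: f ≡ 0 at y ∈ ∅; g ≡ 0 at y ∈ {3, 5}; common: ∅.
  x = 1: f ≡ 0 at y ∈ ∅; g ≡ 0 at y ∈ {1}; common: ∅.
  x = 2: f ≡ 0 at y ∈ {0, 6}; g ≡ 0 at y ∈ {5}; common: ∅.
  x = 3: f ≡ 0 at y ∈ ∅; g ≡ 0 at y ∈ {1, 3}; common: ∅.
  x = 4: f ≡ 0 at y ∈ {2, 4}; g ≡ 0 at y ∈ ∅; common: ∅.
  x = 5: f ≡ 0 at y ∈ {1, 5}; g ≡ 0 at y ∈ ∅; common: ∅.
  x = 6: f ≡ 0 at y ∈ {3}; g ≡ 0 at y ∈ ∅; common: ∅.
Collecting: common zeros = ∅, so the count is 0.
Comparison with the Bézout bound: 0 ≤ 4 = deg(f)·deg(g), as expected for curves with no common component (the affine F_7-count falls short of the bound because intersections may lie at infinity, over extension fields, or carry multiplicity).


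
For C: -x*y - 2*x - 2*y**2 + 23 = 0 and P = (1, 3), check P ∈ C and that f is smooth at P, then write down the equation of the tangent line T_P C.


Tangent line at P: -5*x - 13*y + 44 = 0.

Step 1: f(1, 3) = 0, so P lies on C.
Step 2: partial derivatives
  f_x(x, y) = -y - 2, f_y(x, y) = -x - 4*y.
  f_x(P) = -5, f_y(P) = -13 (gradient nonzero, so P is smooth).
Step 3: tangent line at P: -5·(x − 1) + -13·(y − 3) = 0.
Expanding: -5*x - 13*y + 44 = 0.


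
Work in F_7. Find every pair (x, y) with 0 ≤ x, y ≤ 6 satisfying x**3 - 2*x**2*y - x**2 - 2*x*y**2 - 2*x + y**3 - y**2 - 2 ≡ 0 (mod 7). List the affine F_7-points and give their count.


Affine F_7-points: {(0, 5), (2, 1), (2, 5), (2, 6), (3, 1), (4, 3), (5, 1), (5, 4), (5, 6), (6, 3), (6, 4), (6, 6)}; count = 12.

For each of the 49 pairs (x, y) ∈ F_7², evaluate f(x, y) mod 7. Record the zeros.
  x = 0: [0↦5, 1↦5, 2↦2, 3↦2, 4↦4, 5↦0, 6↦3]  zeros at y ∈ {5}
  x = 1: [0↦3, 1↦6, 2↦2, 3↦4, 4↦4, 5↦1, 6↦1]  zeros at y ∈ ∅
  x = 2: [0↦5, 1↦0, 2↦5, 3↦5, 4↦6, 5↦0, 6↦0]  zeros at y ∈ {1, 5, 6}
  x = 3: [0↦3, 1↦0, 2↦3, 3↦4, 4↦2, 5↦3, 6↦6]  zeros at y ∈ {1}
  x = 4: [0↦3, 1↦5, 2↦2, 3↦0, 4↦5, 5↦2, 6↦4]  zeros at y ∈ {3}
  x = 5: [0↦4, 1↦0, 2↦1, 3↦6, 4↦0, 5↦3, 6↦0]  zeros at y ∈ {1, 4, 6}
  x = 6: [0↦5, 1↦5, 2↦6, 3↦0, 4↦0, 5↦5, 6↦0]  zeros at y ∈ {3, 4, 6}
Collecting zeros: affine points = {(0, 5), (2, 1), (2, 5), (2, 6), (3, 1), (4, 3), (5, 1), (5, 4), (5, 6), (6, 3), (6, 4), (6, 6)}.
Total count |C(F_7)_aff| = 12.


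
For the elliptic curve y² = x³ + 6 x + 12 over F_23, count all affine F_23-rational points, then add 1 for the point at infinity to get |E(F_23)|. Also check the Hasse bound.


Affine points = {(0, 9), (0, 14), (2, 3), (2, 20), (4, 10), (4, 13), (5, 11), (5, 12), (7, 11), (7, 12), (9, 6), (9, 17), (11, 11), (11, 12), (12, 8), (12, 15), (15, 2), (15, 21), (16, 8), (16, 15), (17, 6), (17, 17), (18, 8), (18, 15), (19, 4), (19, 19), (20, 6), (20, 17)}; affine count = 28; |E(F_23)| = 29.

Discriminant check: Δ ∝ 4a³ + 27b² = 4·6³ + 27·12² = 4·216 + 27·144 ≡ 14 (mod 23). Nonzero ⇒ E is nonsingular.
For each x ∈ F_23, compute rhs = x³ + 6·x + 12 mod 23, then count y ∈ F_23 with y² ≡ rhs.
  x = 0: rhs = 12, matching y values: 9, 14 (2 points).
  x = 1: rhs = 19, matching y values: none (0 points).
  x = 2: rhs = 9, matching y values: 3, 20 (2 points).
  x = 3: rhs = 11, matching y values: none (0 points).
  x = 4: rhs = 8, matching y values: 10, 13 (2 points).
  x = 5: rhs = 6, matching y values: 11, 12 (2 points).
  x = 6: rhs = 11, matching y values: none (0 points).
  x = 7: rhs = 6, matching y values: 11, 12 (2 points).
  x = 8: rhs = 20, matching y values: none (0 points).
  x = 9: rhs = 13, matching y values: 6, 17 (2 points).
  x = 10: rhs = 14, matching y values: none (0 points).
  x = 11: rhs = 6, matching y values: 11, 12 (2 points).
  x = 12: rhs = 18, matching y values: 8, 15 (2 points).
  x = 13: rhs = 10, matching y values: none (0 points).
  x = 14: rhs = 11, matching y values: none (0 points).
  x = 15: rhs = 4, matching y values: 2, 21 (2 points).
  x = 16: rhs = 18, matching y values: 8, 15 (2 points).
  x = 17: rhs = 13, matching y values: 6, 17 (2 points).
  x = 18: rhs = 18, matching y values: 8, 15 (2 points).
  x = 19: rhs = 16, matching y values: 4, 19 (2 points).
  x = 20: rhs = 13, matching y values: 6, 17 (2 points).
  x = 21: rhs = 15, matching y values: none (0 points).
  x = 22: rhs = 5, matching y values: none (0 points).
Total affine count: 28.
Full point count |E(F_23)| = 28 + 1 = 29.
Hasse bound: |29 − (23+1)| = |5| = 5 ≤ 2√23 ≈ 9.5917 ✓.


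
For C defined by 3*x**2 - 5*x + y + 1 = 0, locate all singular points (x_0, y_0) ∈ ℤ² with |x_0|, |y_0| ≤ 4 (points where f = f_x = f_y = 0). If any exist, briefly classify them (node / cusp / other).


No singular points in the scanned grid; C is smooth there.

Compute partial derivatives:
  f_x = 6*x - 5.
  f_y = 1.
f_y = 1 is a nonzero constant, so f_y never vanishes: no point (x, y) can satisfy f = f_x = f_y = 0. In particular no (x, y) ∈ {−4, ..., 4}² is singular; the curve is smooth.


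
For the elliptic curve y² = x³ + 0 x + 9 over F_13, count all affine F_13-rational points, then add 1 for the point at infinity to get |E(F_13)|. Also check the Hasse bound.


Affine points = {(0, 3), (0, 10), (1, 6), (1, 7), (2, 2), (2, 11), (3, 6), (3, 7), (5, 2), (5, 11), (6, 2), (6, 11), (7, 1), (7, 12), (8, 1), (8, 12), (9, 6), (9, 7), (11, 1), (11, 12)}; affine count = 20; |E(F_13)| = 21.

Discriminant check: Δ ∝ 4a³ + 27b² = 4·0³ + 27·9² = 4·0 + 27·81 ≡ 3 (mod 13). Nonzero ⇒ E is nonsingular.
For each x ∈ F_13, compute rhs = x³ + 0·x + 9 mod 13, then count y ∈ F_13 with y² ≡ rhs.
  x = 0: rhs = 9, matching y values: 3, 10 (2 points).
  x = 1: rhs = 10, matching y values: 6, 7 (2 points).
  x = 2: rhs = 4, matching y values: 2, 11 (2 points).
  x = 3: rhs = 10, matching y values: 6, 7 (2 points).
  x = 4: rhs = 8, matching y values: none (0 points).
  x = 5: rhs = 4, matching y values: 2, 11 (2 points).
  x = 6: rhs = 4, matching y values: 2, 11 (2 points).
  x = 7: rhs = 1, matching y values: 1, 12 (2 points).
  x = 8: rhs = 1, matching y values: 1, 12 (2 points).
  x = 9: rhs = 10, matching y values: 6, 7 (2 points).
  x = 10: rhs = 8, matching y values: none (0 points).
  x = 11: rhs = 1, matching y values: 1, 12 (2 points).
  x = 12: rhs = 8, matching y values: none (0 points).
Total affine count: 20.
Full point count |E(F_13)| = 20 + 1 = 21.
Hasse bound: |21 − (13+1)| = |7| = 7 ≤ 2√13 ≈ 7.2111 ✓.


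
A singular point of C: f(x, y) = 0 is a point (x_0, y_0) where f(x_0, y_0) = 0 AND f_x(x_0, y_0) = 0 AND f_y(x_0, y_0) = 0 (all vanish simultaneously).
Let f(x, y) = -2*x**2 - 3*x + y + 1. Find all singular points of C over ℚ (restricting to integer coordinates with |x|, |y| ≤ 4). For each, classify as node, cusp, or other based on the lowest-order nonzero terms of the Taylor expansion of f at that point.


No singular points in the scanned grid; C is smooth there.

Compute partial derivatives:
  f_x = -4*x - 3.
  f_y = 1.
f_y = 1 is a nonzero constant, so f_y never vanishes: no point (x, y) can satisfy f = f_x = f_y = 0. In particular no (x, y) ∈ {−4, ..., 4}² is singular; the curve is smooth.


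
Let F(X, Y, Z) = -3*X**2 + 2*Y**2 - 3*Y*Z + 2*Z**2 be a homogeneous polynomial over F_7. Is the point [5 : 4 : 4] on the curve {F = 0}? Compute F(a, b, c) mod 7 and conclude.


F(5,4,4) ≡ 4 (mod 7); P is NOT on the curve.

Evaluate F(5, 4, 4) term-by-term (mod 7).
  -3*X**2 ↦ -3·25·1·1 = -75
  2*Y**2 ↦ 2·1·16·1 = 32
  -3*Y*Z ↦ -3·1·4·4 = -48
  2*Z**2 ↦ 2·1·1·16 = 32
Sum: F(5, 4, 4) = (-75) + (32) + (-48) + (32) = -59.
Reducing mod 7: -59 ≡ 4 (mod 7).
Since F(a, b, c) ≡ 4 ≠ 0 (mod 7), P does NOT lie on the curve.


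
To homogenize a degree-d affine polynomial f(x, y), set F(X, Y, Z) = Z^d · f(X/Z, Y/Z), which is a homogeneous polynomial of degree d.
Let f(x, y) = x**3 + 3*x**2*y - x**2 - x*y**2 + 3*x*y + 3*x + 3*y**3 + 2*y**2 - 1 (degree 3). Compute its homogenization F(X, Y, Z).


F(X, Y, Z) = X**3 + 3*X**2*Y - X**2*Z - X*Y**2 + 3*X*Y*Z + 3*X*Z**2 + 3*Y**3 + 2*Y**2*Z - Z**3

deg(f) = 3.
Substitute x = X/Z, y = Y/Z into f, then multiply by Z^3.
  monomial 1·x^3·y^0 ↦ 1·X^3·Y^0·Z^0.
  monomial 3·x^2·y^1 ↦ 3·X^2·Y^1·Z^0.
  monomial -1·x^2·y^0 ↦ -1·X^2·Y^0·Z^1.
  monomial -1·x^1·y^2 ↦ -1·X^1·Y^2·Z^0.
  monomial 3·x^1·y^1 ↦ 3·X^1·Y^1·Z^1.
  monomial 3·x^1·y^0 ↦ 3·X^1·Y^0·Z^2.
  monomial 3·x^0·y^3 ↦ 3·X^0·Y^3·Z^0.
  monomial 2·x^0·y^2 ↦ 2·X^0·Y^2·Z^1.
  monomial -1·x^0·y^0 ↦ -1·X^0·Y^0·Z^3.
Collecting: F(X, Y, Z) = X**3 + 3*X**2*Y - X**2*Z - X*Y**2 + 3*X*Y*Z + 3*X*Z**2 + 3*Y**3 + 2*Y**2*Z - Z**3.


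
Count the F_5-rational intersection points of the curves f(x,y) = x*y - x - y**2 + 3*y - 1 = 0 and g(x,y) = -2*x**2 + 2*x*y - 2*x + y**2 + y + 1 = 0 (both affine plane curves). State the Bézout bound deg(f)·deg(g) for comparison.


Common zeros: ∅; count = 0; Bézout bound = 4.

deg(f) = 2, deg(g) = 2, so Bézout bound = 4.
Scan x ∈ F_5. For each x, list the y ∈ F_5 with f(x, y) ≡ 0 and those with g(x, y) ≡ 0 (mod 5); the common zeros in that column are the intersection.
  x = 0: f ≡ 0 at y ∈ {4}; g ≡ 0 at y ∈ ∅; common: ∅.
  x = 1: f ≡ 0 at y ∈ ∅; g ≡ 0 at y ∈ {3, 4}; common: ∅.
  x = 2: f ≡ 0 at y ∈ ∅; g ≡ 0 at y ∈ {1, 4}; common: ∅.
  x = 3: f ≡ 0 at y ∈ {3}; g ≡ 0 at y ∈ {1, 2}; common: ∅.
  x = 4: f ≡ 0 at y ∈ {0, 2}; g ≡ 0 at y ∈ ∅; common: ∅.
Collecting: common zeros = ∅, so the count is 0.
Comparison with the Bézout bound: 0 ≤ 4 = deg(f)·deg(g), as expected for curves with no common component (the affine F_5-count falls short of the bound because intersections may lie at infinity, over extension fields, or carry multiplicity).


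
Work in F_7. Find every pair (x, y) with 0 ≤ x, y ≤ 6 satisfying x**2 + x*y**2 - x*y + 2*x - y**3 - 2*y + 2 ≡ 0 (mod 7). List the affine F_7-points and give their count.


Affine F_7-points: {(0, 4), (0, 5), (2, 1), (3, 1), (5, 2), (6, 5)}; count = 6.

For each of the 49 pairs (x, y) ∈ F_7², evaluate f(x, y) mod 7. Record the zeros.
  x = 0: [0↦2, 1↦6, 2↦4, 3↦4, 4↦0, 5↦0, 6↦5]  zeros at y ∈ {4, 5}
  x = 1: [0↦5, 1↦2, 2↦2, 3↦6, 4↦1, 5↦2, 6↦3]  zeros at y ∈ ∅
  x = 2: [0↦3, 1↦0, 2↦2, 3↦3, 4↦4, 5↦6, 6↦3]  zeros at y ∈ {1}
  x = 3: [0↦3, 1↦0, 2↦4, 3↦2, 4↦2, 5↦5, 6↦5]  zeros at y ∈ {1}
  x = 4: [0↦5, 1↦2, 2↦1, 3↦3, 4↦2, 5↦6, 6↦2]  zeros at y ∈ ∅
  x = 5: [0↦2, 1↦6, 2↦0, 3↦6, 4↦4, 5↦2, 6↦1]  zeros at y ∈ {2}
  x = 6: [0↦1, 1↦5, 2↦1, 3↦4, 4↦1, 5↦0, 6↦2]  zeros at y ∈ {5}
Collecting zeros: affine points = {(0, 4), (0, 5), (2, 1), (3, 1), (5, 2), (6, 5)}.
Total count |C(F_7)_aff| = 6.


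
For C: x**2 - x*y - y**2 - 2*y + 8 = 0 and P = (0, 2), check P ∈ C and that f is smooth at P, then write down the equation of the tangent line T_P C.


Tangent line at P: -2*x - 6*y + 12 = 0.

Step 1: f(0, 2) = 0, so P lies on C.
Step 2: partial derivatives
  f_x(x, y) = 2*x - y, f_y(x, y) = -x - 2*y - 2.
  f_x(P) = -2, f_y(P) = -6 (gradient nonzero, so P is smooth).
Step 3: tangent line at P: -2·(x − 0) + -6·(y − 2) = 0.
Expanding: -2*x - 6*y + 12 = 0.


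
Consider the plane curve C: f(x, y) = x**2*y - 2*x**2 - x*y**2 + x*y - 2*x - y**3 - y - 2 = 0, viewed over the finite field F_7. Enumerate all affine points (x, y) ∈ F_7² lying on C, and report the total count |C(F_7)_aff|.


Affine F_7-points: {(0, 4), (0, 6), (1, 1), (1, 6), (2, 0), (4, 0), (4, 1), (4, 2)}; count = 8.

For each of the 49 pairs (x, y) ∈ F_7², evaluate f(x, y) mod 7. Record the zeros.
  x = 0: [0↦5, 1↦3, 2↦2, 3↦3, 4↦0, 5↦1, 6↦0]  zeros at y ∈ {4, 6}
  x = 1: [0↦1, 1↦0, 2↦5, 3↦3, 4↦2, 5↦3, 6↦0]  zeros at y ∈ {1, 6}
  x = 2: [0↦0, 1↦2, 2↦1, 3↦5, 4↦1, 5↦4, 6↦1]  zeros at y ∈ {0}
  x = 3: [0↦2, 1↦2, 2↦4, 3↦2, 4↦4, 5↦4, 6↦3]  zeros at y ∈ ∅
  x = 4: [0↦0, 1↦0, 2↦0, 3↦1, 4↦4, 5↦3, 6↦6]  zeros at y ∈ {0, 1, 2}
  x = 5: [0↦1, 1↦3, 2↦3, 3↦2, 4↦1, 5↦1, 6↦3]  zeros at y ∈ ∅
  x = 6: [0↦5, 1↦4, 2↦6, 3↦5, 4↦2, 5↦5, 6↦1]  zeros at y ∈ ∅
Collecting zeros: affine points = {(0, 4), (0, 6), (1, 1), (1, 6), (2, 0), (4, 0), (4, 1), (4, 2)}.
Total count |C(F_7)_aff| = 8.


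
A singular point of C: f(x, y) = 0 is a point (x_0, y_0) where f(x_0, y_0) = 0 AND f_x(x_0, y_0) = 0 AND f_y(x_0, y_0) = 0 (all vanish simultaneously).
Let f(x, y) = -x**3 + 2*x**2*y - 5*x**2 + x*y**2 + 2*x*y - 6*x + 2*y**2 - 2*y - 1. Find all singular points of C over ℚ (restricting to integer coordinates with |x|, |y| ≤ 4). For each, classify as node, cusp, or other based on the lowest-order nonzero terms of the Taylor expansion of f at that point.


Singular points: {(-1, 1)}; classification: cusp.

Compute partial derivatives:
  f_x = -3*x**2 + 4*x*y - 10*x + y**2 + 2*y - 6.
  f_y = 2*x**2 + 2*x*y + 2*x + 4*y - 2.
Scan x_0 ∈ {−4, ..., 4}. For each x_0, f_y(x_0, y) is a polynomial in y; find its integer roots y ∈ {−4, ..., 4}, then test f_x and f at those candidates.
  x = -4: f_y(-4, y) = 22 - 4*y; no integer root y with |y| ≤ 4.
  x = -3: f_y(-3, y) = 10 - 2*y; no integer root y with |y| ≤ 4.
  x = -2: f_y(-2, y) = 2; no integer root y with |y| ≤ 4.
  x = -1: f_y(-1, y) = 2*y - 2; vanishes at y ∈ {1}. (-1, 1): f_x = 0, f = 0 — SINGULAR.
  x = 0: f_y(0, y) = 4*y - 2; no integer root y with |y| ≤ 4.
  x = 1: f_y(1, y) = 6*y + 2; no integer root y with |y| ≤ 4.
  x = 2: f_y(2, y) = 8*y + 10; no integer root y with |y| ≤ 4.
  x = 3: f_y(3, y) = 10*y + 22; no integer root y with |y| ≤ 4.
  x = 4: f_y(4, y) = 12*y + 38; no integer root y with |y| ≤ 4.
Only singular point on the grid: (-1, 1).
Classify: substitute x = -1 + u, y = 1 + v and expand: f = -u**3 + 2*u**2*v + u*v**2 + v**2.
No constant or linear terms (consistent with a singular point). Quadratic part: v**2. Cubic part: -u**3 + 2*u**2*v + u*v**2.
The quadratic part v**2 is a perfect square, so there is a single (double) tangent line v = 0, i.e. y = 1. Restricting the cubic part to that line (v = 0) leaves -u**3 ≠ 0, so f is not divisible by v and the branch is v² ≈ u**3 to lowest order — this is a cusp.
Classification: cusp.


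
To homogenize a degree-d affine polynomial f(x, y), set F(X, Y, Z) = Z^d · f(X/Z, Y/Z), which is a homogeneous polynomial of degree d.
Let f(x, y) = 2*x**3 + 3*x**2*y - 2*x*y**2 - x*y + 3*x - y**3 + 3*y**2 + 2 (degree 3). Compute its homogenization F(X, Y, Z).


F(X, Y, Z) = 2*X**3 + 3*X**2*Y - 2*X*Y**2 - X*Y*Z + 3*X*Z**2 - Y**3 + 3*Y**2*Z + 2*Z**3

deg(f) = 3.
Substitute x = X/Z, y = Y/Z into f, then multiply by Z^3.
  monomial 2·x^3·y^0 ↦ 2·X^3·Y^0·Z^0.
  monomial 3·x^2·y^1 ↦ 3·X^2·Y^1·Z^0.
  monomial -2·x^1·y^2 ↦ -2·X^1·Y^2·Z^0.
  monomial -1·x^1·y^1 ↦ -1·X^1·Y^1·Z^1.
  monomial 3·x^1·y^0 ↦ 3·X^1·Y^0·Z^2.
  monomial -1·x^0·y^3 ↦ -1·X^0·Y^3·Z^0.
  monomial 3·x^0·y^2 ↦ 3·X^0·Y^2·Z^1.
  monomial 2·x^0·y^0 ↦ 2·X^0·Y^0·Z^3.
Collecting: F(X, Y, Z) = 2*X**3 + 3*X**2*Y - 2*X*Y**2 - X*Y*Z + 3*X*Z**2 - Y**3 + 3*Y**2*Z + 2*Z**3.


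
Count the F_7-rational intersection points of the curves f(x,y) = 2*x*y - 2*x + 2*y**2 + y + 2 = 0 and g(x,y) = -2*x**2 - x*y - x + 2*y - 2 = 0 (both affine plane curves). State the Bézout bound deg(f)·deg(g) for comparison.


Common zeros: ∅; count = 0; Bézout bound = 4.

deg(f) = 2, deg(g) = 2, so Bézout bound = 4.
Scan x ∈ F_7. For each x, list the y ∈ F_7 with f(x, y) ≡ 0 and those with g(x, y) ≡ 0 (mod 7); the common zeros in that column are the intersection.
  x = 0: f ≡ 0 at y ∈ ∅; g ≡ 0 at y ∈ {1}; common: ∅.
  x = 1: f ≡ 0 at y ∈ {0, 2}; g ≡ 0 at y ∈ {5}; common: ∅.
  x = 2: f ≡ 0 at y ∈ ∅; g ≡ 0 at y ∈ ∅; common: ∅.
  x = 3: f ≡ 0 at y ∈ {3, 4}; g ≡ 0 at y ∈ {5}; common: ∅.
  x = 4: f ≡ 0 at y ∈ ∅; g ≡ 0 at y ∈ {2}; common: ∅.
  x = 5: f ≡ 0 at y ∈ ∅; g ≡ 0 at y ∈ {2}; common: ∅.
  x = 6: f ≡ 0 at y ∈ {5, 6}; g ≡ 0 at y ∈ {1}; common: ∅.
Collecting: common zeros = ∅, so the count is 0.
Comparison with the Bézout bound: 0 ≤ 4 = deg(f)·deg(g), as expected for curves with no common component (the affine F_7-count falls short of the bound because intersections may lie at infinity, over extension fields, or carry multiplicity).


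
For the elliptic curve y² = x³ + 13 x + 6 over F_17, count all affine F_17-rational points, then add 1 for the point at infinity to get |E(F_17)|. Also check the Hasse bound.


Affine points = {(3, 2), (3, 15), (5, 3), (5, 14), (7, 7), (7, 10), (9, 6), (9, 11), (11, 1), (11, 16), (13, 3), (13, 14), (14, 5), (14, 12), (16, 3), (16, 14)}; affine count = 16; |E(F_17)| = 17.

Discriminant check: Δ ∝ 4a³ + 27b² = 4·13³ + 27·6² = 4·2197 + 27·36 ≡ 2 (mod 17). Nonzero ⇒ E is nonsingular.
For each x ∈ F_17, compute rhs = x³ + 13·x + 6 mod 17, then count y ∈ F_17 with y² ≡ rhs.
  x = 0: rhs = 6, matching y values: none (0 points).
  x = 1: rhs = 3, matching y values: none (0 points).
  x = 2: rhs = 6, matching y values: none (0 points).
  x = 3: rhs = 4, matching y values: 2, 15 (2 points).
  x = 4: rhs = 3, matching y values: none (0 points).
  x = 5: rhs = 9, matching y values: 3, 14 (2 points).
  x = 6: rhs = 11, matching y values: none (0 points).
  x = 7: rhs = 15, matching y values: 7, 10 (2 points).
  x = 8: rhs = 10, matching y values: none (0 points).
  x = 9: rhs = 2, matching y values: 6, 11 (2 points).
  x = 10: rhs = 14, matching y values: none (0 points).
  x = 11: rhs = 1, matching y values: 1, 16 (2 points).
  x = 12: rhs = 3, matching y values: none (0 points).
  x = 13: rhs = 9, matching y values: 3, 14 (2 points).
  x = 14: rhs = 8, matching y values: 5, 12 (2 points).
  x = 15: rhs = 6, matching y values: none (0 points).
  x = 16: rhs = 9, matching y values: 3, 14 (2 points).
Total affine count: 16.
Full point count |E(F_17)| = 16 + 1 = 17.
Hasse bound: |17 − (17+1)| = |-1| = 1 ≤ 2√17 ≈ 8.2462 ✓.


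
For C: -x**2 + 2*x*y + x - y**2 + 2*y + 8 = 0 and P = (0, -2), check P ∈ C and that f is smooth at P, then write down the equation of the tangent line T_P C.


Tangent line at P: -3*x + 6*y + 12 = 0.

Step 1: f(0, -2) = 0, so P lies on C.
Step 2: partial derivatives
  f_x(x, y) = -2*x + 2*y + 1, f_y(x, y) = 2*x - 2*y + 2.
  f_x(P) = -3, f_y(P) = 6 (gradient nonzero, so P is smooth).
Step 3: tangent line at P: -3·(x − 0) + 6·(y − -2) = 0.
Expanding: -3*x + 6*y + 12 = 0.


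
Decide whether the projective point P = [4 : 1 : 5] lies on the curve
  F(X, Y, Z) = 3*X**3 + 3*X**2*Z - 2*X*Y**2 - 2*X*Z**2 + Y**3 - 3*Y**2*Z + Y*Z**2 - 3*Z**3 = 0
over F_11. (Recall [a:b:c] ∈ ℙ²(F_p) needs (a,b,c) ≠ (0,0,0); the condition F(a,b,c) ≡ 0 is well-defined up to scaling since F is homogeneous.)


F(4,1,5) ≡ 3 (mod 11); P is NOT on the curve.

Evaluate F(4, 1, 5) term-by-term (mod 11).
  3*X**3 ↦ 3·64·1·1 = 192
  3*X**2*Z ↦ 3·16·1·5 = 240
  -2*X*Y**2 ↦ -2·4·1·1 = -8
  -2*X*Z**2 ↦ -2·4·1·25 = -200
  Y**3 ↦ 1·1·1·1 = 1
  -3*Y**2*Z ↦ -3·1·1·5 = -15
  Y*Z**2 ↦ 1·1·1·25 = 25
  -3*Z**3 ↦ -3·1·1·125 = -375
Sum: F(4, 1, 5) = (192) + (240) + (-8) + (-200) + (1) + (-15) + (25) + (-375) = -140.
Reducing mod 11: -140 ≡ 3 (mod 11).
Since F(a, b, c) ≡ 3 ≠ 0 (mod 11), P does NOT lie on the curve.


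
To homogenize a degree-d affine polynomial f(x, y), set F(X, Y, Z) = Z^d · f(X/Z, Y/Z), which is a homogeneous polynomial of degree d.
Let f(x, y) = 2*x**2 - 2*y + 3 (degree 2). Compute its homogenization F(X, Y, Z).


F(X, Y, Z) = 2*X**2 - 2*Y*Z + 3*Z**2

deg(f) = 2.
Substitute x = X/Z, y = Y/Z into f, then multiply by Z^2.
  monomial 2·x^2·y^0 ↦ 2·X^2·Y^0·Z^0.
  monomial -2·x^0·y^1 ↦ -2·X^0·Y^1·Z^1.
  monomial 3·x^0·y^0 ↦ 3·X^0·Y^0·Z^2.
Collecting: F(X, Y, Z) = 2*X**2 - 2*Y*Z + 3*Z**2.


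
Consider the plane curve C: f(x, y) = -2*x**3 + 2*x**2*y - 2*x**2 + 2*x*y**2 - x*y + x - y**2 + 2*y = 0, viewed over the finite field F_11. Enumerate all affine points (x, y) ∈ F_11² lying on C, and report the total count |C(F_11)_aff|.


Affine F_11-points: {(0, 0), (0, 2), (2, 0), (2, 1), (5, 2), (5, 5), (6, 7), (7, 1), (7, 2), (8, 0), (8, 8), (9, 10)}; count = 12.

For each of the 121 pairs (x, y) ∈ F_11², evaluate f(x, y) mod 11. Record the zeros.
  x = 0: [0↦0, 1↦1, 2↦0, 3↦8, 4↦3, 5↦7, 6↦9, 7↦9, 8↦7, 9↦3, 10↦8]  zeros at y ∈ {0, 2}
  x = 1: [0↦8, 1↦1, 2↦7, 3↦4, 4↦3, 5↦4, 6↦7, 7↦1, 8↦8, 9↦6, 10↦6]  zeros at y ∈ ∅
  x = 2: [0↦0, 1↦0, 2↦6, 3↦7, 4↦3, 5↦5, 6↦2, 7↦5, 8↦3, 9↦7, 10↦6]  zeros at y ∈ {0, 1}
  x = 3: [0↦8, 1↦8, 2↦7, 3↦5, 4↦2, 5↦9, 6↦4, 7↦9, 8↦2, 9↦5, 10↦7]  zeros at y ∈ ∅
  x = 4: [0↦9, 1↦2, 2↦9, 3↦8, 4↦10, 5↦4, 6↦1, 7↦1, 8↦4, 9↦10, 10↦8]  zeros at y ∈ ∅
  x = 5: [0↦2, 1↦3, 2↦0, 3↦4, 4↦4, 5↦0, 6↦3, 7↦2, 8↦8, 9↦10, 10↦8]  zeros at y ∈ {2, 5}
  x = 6: [0↦8, 1↦10, 2↦1, 3↦3, 4↦5, 5↦7, 6↦9, 7↦0, 8↦2, 9↦4, 10↦6]  zeros at y ∈ {7}
  x = 7: [0↦4, 1↦0, 2↦0, 3↦4, 4↦1, 5↦2, 6↦7, 7↦5, 8↦7, 9↦2, 10↦1]  zeros at y ∈ {1, 2}
  x = 8: [0↦0, 1↦5, 2↦7, 3↦6, 4↦2, 5↦6, 6↦7, 7↦5, 8↦0, 9↦3, 10↦3]  zeros at y ∈ {0, 8}
  x = 9: [0↦6, 1↦2, 2↦10, 3↦8, 4↦7, 5↦7, 6↦8, 7↦10, 8↦2, 9↦6, 10↦0]  zeros at y ∈ {10}
  x = 10: [0↦10, 1↦1, 2↦8, 3↦9, 4↦4, 5↦4, 6↦9, 7↦8, 8↦1, 9↦10, 10↦2]  zeros at y ∈ ∅
Collecting zeros: affine points = {(0, 0), (0, 2), (2, 0), (2, 1), (5, 2), (5, 5), (6, 7), (7, 1), (7, 2), (8, 0), (8, 8), (9, 10)}.
Total count |C(F_11)_aff| = 12.


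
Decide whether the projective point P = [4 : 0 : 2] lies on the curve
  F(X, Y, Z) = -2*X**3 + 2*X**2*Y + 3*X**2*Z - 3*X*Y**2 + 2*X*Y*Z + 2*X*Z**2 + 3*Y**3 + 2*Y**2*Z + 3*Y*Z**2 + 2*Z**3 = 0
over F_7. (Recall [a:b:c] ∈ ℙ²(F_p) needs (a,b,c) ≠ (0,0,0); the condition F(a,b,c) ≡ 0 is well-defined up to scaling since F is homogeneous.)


F(4,0,2) ≡ 2 (mod 7); P is NOT on the curve.

Evaluate F(4, 0, 2) term-by-term (mod 7).
  -2*X**3 ↦ -2·64·1·1 = -128
  2*X**2*Y ↦ 2·16·0·1 = 0
  3*X**2*Z ↦ 3·16·1·2 = 96
  -3*X*Y**2 ↦ -3·4·0·1 = 0
  2*X*Y*Z ↦ 2·4·0·2 = 0
  2*X*Z**2 ↦ 2·4·1·4 = 32
  3*Y**3 ↦ 3·1·0·1 = 0
  2*Y**2*Z ↦ 2·1·0·2 = 0
  3*Y*Z**2 ↦ 3·1·0·4 = 0
  2*Z**3 ↦ 2·1·1·8 = 16
Sum: F(4, 0, 2) = (-128) + (0) + (96) + (0) + (0) + (32) + (0) + (0) + (0) + (16) = 16.
Reducing mod 7: 16 ≡ 2 (mod 7).
Since F(a, b, c) ≡ 2 ≠ 0 (mod 7), P does NOT lie on the curve.


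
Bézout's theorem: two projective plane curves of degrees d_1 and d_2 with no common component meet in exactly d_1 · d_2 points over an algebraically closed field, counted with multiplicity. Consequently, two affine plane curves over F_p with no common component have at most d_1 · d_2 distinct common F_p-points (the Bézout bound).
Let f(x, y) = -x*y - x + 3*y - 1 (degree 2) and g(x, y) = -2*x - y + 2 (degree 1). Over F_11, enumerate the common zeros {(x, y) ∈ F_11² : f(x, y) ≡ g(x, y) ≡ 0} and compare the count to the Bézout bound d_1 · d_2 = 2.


Common zeros: ∅; count = 0; Bézout bound = 2.

deg(f) = 2, deg(g) = 1, so Bézout bound = 2.
Scan x ∈ F_11. For each x, list the y ∈ F_11 with f(x, y) ≡ 0 and those with g(x, y) ≡ 0 (mod 11); the common zeros in that column are the intersection.
  x = 0: f ≡ 0 at y ∈ {4}; g ≡ 0 at y ∈ {2}; common: ∅.
  x = 1: f ≡ 0 at y ∈ {1}; g ≡ 0 at y ∈ {0}; common: ∅.
  x = 2: f ≡ 0 at y ∈ {3}; g ≡ 0 at y ∈ {9}; common: ∅.
  x = 3: f ≡ 0 at y ∈ ∅; g ≡ 0 at y ∈ {7}; common: ∅.
  x = 4: f ≡ 0 at y ∈ {6}; g ≡ 0 at y ∈ {5}; common: ∅.
  x = 5: f ≡ 0 at y ∈ {8}; g ≡ 0 at y ∈ {3}; common: ∅.
  x = 6: f ≡ 0 at y ∈ {5}; g ≡ 0 at y ∈ {1}; common: ∅.
  x = 7: f ≡ 0 at y ∈ {9}; g ≡ 0 at y ∈ {10}; common: ∅.
  x = 8: f ≡ 0 at y ∈ {7}; g ≡ 0 at y ∈ {8}; common: ∅.
  x = 9: f ≡ 0 at y ∈ {2}; g ≡ 0 at y ∈ {6}; common: ∅.
  x = 10: f ≡ 0 at y ∈ {0}; g ≡ 0 at y ∈ {4}; common: ∅.
Collecting: common zeros = ∅, so the count is 0.
Comparison with the Bézout bound: 0 ≤ 2 = deg(f)·deg(g), as expected for curves with no common component (the affine F_11-count falls short of the bound because intersections may lie at infinity, over extension fields, or carry multiplicity).
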